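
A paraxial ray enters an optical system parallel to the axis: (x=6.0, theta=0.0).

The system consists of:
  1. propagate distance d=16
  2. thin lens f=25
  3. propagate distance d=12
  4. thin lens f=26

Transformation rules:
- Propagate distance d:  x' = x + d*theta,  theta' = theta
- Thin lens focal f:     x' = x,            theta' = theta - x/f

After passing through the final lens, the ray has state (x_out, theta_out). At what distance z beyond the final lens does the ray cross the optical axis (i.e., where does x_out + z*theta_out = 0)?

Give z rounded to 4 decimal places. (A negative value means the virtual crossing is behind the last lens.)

Initial: x=6.0000 theta=0.0000
After 1 (propagate distance d=16): x=6.0000 theta=0.0000
After 2 (thin lens f=25): x=6.0000 theta=-0.2400
After 3 (propagate distance d=12): x=3.1200 theta=-0.2400
After 4 (thin lens f=26): x=3.1200 theta=-0.3600
z_focus = -x_out/theta_out = -(3.1200)/(-0.3600) = 26/3 ≈ 8.6667
Rounded to 4 decimal places: z = 8.6667

Answer: 8.6667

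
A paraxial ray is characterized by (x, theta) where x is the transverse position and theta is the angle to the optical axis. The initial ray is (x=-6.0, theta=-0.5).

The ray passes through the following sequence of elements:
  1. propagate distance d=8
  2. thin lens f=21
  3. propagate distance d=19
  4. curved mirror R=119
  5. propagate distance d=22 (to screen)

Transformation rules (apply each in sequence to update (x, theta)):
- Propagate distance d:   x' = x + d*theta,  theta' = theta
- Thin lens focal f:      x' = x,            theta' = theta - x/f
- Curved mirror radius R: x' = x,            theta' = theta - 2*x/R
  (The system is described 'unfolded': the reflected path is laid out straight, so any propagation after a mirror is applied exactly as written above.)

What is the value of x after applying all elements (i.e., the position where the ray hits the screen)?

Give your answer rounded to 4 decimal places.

Initial: x=-6.0000 theta=-0.5000
After 1 (propagate distance d=8): x=-10.0000 theta=-0.5000
After 2 (thin lens f=21): x=-10.0000 theta=-1/42 (≈-0.0238)
After 3 (propagate distance d=19): x=-439/42 (≈-10.4524) theta=-1/42 (≈-0.0238)
After 4 (curved mirror R=119): x=-439/42 (≈-10.4524) theta=253/1666 (≈0.1519)
After 5 (propagate distance d=22 (to screen)): x=-35543/4998 (≈-7.1114) theta=253/1666 (≈0.1519)
Rounded to 4 decimal places: x = -7.1114

Answer: -7.1114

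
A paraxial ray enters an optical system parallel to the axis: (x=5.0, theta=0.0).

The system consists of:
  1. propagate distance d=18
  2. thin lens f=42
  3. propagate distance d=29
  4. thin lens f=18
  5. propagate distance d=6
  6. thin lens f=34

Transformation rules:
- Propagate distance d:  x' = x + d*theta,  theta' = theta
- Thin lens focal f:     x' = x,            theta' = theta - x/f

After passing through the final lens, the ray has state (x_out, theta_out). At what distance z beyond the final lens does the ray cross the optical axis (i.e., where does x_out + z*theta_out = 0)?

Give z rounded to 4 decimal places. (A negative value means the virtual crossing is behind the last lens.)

Initial: x=5.0000 theta=0.0000
After 1 (propagate distance d=18): x=5.0000 theta=0.0000
After 2 (thin lens f=42): x=5.0000 theta=-5/42 (≈-0.1190)
After 3 (propagate distance d=29): x=65/42 (≈1.5476) theta=-5/42 (≈-0.1190)
After 4 (thin lens f=18): x=65/42 (≈1.5476) theta=-155/756 (≈-0.2050)
After 5 (propagate distance d=6): x=20/63 (≈0.3175) theta=-155/756 (≈-0.2050)
After 6 (thin lens f=34): x=20/63 (≈0.3175) theta=-2755/12852 (≈-0.2144)
z_focus = -x_out/theta_out = -(20/63)/(-2755/12852) = 816/551 ≈ 1.4809
Rounded to 4 decimal places: z = 1.4809

Answer: 1.4809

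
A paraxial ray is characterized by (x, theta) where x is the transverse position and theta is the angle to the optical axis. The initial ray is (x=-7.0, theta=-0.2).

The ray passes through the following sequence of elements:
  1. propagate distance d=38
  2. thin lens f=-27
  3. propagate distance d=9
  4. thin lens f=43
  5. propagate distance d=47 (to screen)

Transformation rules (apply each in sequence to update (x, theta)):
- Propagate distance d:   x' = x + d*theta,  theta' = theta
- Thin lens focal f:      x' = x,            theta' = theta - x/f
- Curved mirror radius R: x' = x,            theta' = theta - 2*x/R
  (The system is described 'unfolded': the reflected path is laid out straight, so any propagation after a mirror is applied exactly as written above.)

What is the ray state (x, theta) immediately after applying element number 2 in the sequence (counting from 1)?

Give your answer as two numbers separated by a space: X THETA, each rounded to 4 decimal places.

Initial: x=-7.0000 theta=-0.2000
After 1 (propagate distance d=38): x=-14.6000 theta=-0.2000
After 2 (thin lens f=-27): x=-14.6000 theta=-20/27 (≈-0.7407)
Rounded to 4 decimal places: x = -14.6000, theta = -0.7407

Answer: -14.6000 -0.7407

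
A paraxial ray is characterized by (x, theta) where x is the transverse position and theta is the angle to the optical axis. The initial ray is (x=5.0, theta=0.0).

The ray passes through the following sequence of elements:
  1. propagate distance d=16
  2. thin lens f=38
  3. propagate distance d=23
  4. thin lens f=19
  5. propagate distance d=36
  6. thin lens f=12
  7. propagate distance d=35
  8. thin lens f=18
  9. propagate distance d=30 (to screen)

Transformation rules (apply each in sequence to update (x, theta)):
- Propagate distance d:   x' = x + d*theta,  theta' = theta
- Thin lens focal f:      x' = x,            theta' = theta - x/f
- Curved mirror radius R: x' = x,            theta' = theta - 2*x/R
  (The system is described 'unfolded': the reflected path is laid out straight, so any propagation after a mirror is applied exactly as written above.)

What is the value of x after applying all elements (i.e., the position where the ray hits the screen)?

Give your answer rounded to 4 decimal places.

Answer: 6.3781

Derivation:
Initial: x=5.0000 theta=0.0000
After 1 (propagate distance d=16): x=5.0000 theta=0.0000
After 2 (thin lens f=38): x=5.0000 theta=-5/38 (≈-0.1316)
After 3 (propagate distance d=23): x=75/38 (≈1.9737) theta=-5/38 (≈-0.1316)
After 4 (thin lens f=19): x=75/38 (≈1.9737) theta=-85/361 (≈-0.2355)
After 5 (propagate distance d=36): x=-4695/722 (≈-6.5028) theta=-85/361 (≈-0.2355)
After 6 (thin lens f=12): x=-4695/722 (≈-6.5028) theta=885/2888 (≈0.3064)
After 7 (propagate distance d=35): x=12195/2888 (≈4.2226) theta=885/2888 (≈0.3064)
After 8 (thin lens f=18): x=12195/2888 (≈4.2226) theta=415/5776 (≈0.0718)
After 9 (propagate distance d=30 (to screen)): x=4605/722 (≈6.3781) theta=415/5776 (≈0.0718)
Rounded to 4 decimal places: x = 6.3781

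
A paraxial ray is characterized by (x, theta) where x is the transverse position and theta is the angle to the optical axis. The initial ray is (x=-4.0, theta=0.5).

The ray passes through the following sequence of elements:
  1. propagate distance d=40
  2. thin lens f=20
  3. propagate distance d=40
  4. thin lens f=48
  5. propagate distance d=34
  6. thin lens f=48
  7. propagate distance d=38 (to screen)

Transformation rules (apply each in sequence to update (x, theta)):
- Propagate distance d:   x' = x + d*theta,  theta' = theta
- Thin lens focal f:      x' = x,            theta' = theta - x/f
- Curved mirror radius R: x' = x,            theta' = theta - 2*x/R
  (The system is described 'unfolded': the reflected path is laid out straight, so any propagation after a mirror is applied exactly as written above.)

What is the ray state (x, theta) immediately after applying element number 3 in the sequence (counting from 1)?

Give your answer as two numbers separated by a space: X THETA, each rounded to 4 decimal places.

Initial: x=-4.0000 theta=0.5000
After 1 (propagate distance d=40): x=16.0000 theta=0.5000
After 2 (thin lens f=20): x=16.0000 theta=-0.3000
After 3 (propagate distance d=40): x=4.0000 theta=-0.3000
Rounded to 4 decimal places: x = 4.0000, theta = -0.3000

Answer: 4.0000 -0.3000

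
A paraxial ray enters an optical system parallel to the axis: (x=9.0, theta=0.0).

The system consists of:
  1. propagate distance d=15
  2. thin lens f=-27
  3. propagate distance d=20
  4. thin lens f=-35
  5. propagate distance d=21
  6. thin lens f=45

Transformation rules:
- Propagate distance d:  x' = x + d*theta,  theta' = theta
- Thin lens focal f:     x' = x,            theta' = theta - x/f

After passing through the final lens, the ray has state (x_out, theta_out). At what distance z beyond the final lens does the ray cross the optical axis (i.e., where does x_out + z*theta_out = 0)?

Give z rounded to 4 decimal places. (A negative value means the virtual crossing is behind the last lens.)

Answer: -469.0867

Derivation:
Initial: x=9.0000 theta=0.0000
After 1 (propagate distance d=15): x=9.0000 theta=0.0000
After 2 (thin lens f=-27): x=9.0000 theta=1/3 (≈0.3333)
After 3 (propagate distance d=20): x=47/3 (≈15.6667) theta=1/3 (≈0.3333)
After 4 (thin lens f=-35): x=47/3 (≈15.6667) theta=82/105 (≈0.7810)
After 5 (propagate distance d=21): x=481/15 (≈32.0667) theta=82/105 (≈0.7810)
After 6 (thin lens f=45): x=481/15 (≈32.0667) theta=323/4725 (≈0.0684)
z_focus = -x_out/theta_out = -(481/15)/(323/4725) = -151515/323 ≈ -469.0867
Rounded to 4 decimal places: z = -469.0867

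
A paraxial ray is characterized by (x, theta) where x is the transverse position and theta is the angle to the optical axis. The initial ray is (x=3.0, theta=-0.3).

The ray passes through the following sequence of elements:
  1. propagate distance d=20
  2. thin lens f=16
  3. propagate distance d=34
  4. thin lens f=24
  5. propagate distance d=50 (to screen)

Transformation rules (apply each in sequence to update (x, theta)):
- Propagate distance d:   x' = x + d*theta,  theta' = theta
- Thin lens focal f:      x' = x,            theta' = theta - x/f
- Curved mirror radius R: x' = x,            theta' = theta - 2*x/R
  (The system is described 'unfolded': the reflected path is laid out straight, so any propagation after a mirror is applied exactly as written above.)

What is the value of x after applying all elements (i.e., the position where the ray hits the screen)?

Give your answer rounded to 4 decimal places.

Initial: x=3.0000 theta=-0.3000
After 1 (propagate distance d=20): x=-3.0000 theta=-0.3000
After 2 (thin lens f=16): x=-3.0000 theta=-0.1125
After 3 (propagate distance d=34): x=-6.8250 theta=-0.1125
After 4 (thin lens f=24): x=-6.8250 theta=11/64 (≈0.1719)
After 5 (propagate distance d=50 (to screen)): x=283/160 (≈1.7688) theta=11/64 (≈0.1719)
Rounded to 4 decimal places: x = 1.7688

Answer: 1.7688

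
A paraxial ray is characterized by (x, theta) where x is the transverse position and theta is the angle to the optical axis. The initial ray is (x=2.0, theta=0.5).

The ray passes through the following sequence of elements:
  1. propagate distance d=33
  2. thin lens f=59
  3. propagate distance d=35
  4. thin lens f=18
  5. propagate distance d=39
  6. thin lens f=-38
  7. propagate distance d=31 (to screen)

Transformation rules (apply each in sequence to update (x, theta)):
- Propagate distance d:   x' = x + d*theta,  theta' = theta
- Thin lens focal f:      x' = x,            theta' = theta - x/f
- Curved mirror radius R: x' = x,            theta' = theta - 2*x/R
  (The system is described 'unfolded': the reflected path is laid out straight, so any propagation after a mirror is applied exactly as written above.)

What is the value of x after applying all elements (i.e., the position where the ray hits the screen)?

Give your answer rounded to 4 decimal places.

Initial: x=2.0000 theta=0.5000
After 1 (propagate distance d=33): x=18.5000 theta=0.5000
After 2 (thin lens f=59): x=18.5000 theta=11/59 (≈0.1864)
After 3 (propagate distance d=35): x=2953/118 (≈25.0254) theta=11/59 (≈0.1864)
After 4 (thin lens f=18): x=2953/118 (≈25.0254) theta=-2557/2124 (≈-1.2039)
After 5 (propagate distance d=39): x=-15523/708 (≈-21.9251) theta=-2557/2124 (≈-1.2039)
After 6 (thin lens f=-38): x=-15523/708 (≈-21.9251) theta=-7565/4248 (≈-1.7808)
After 7 (propagate distance d=31 (to screen)): x=-327653/4248 (≈-77.1311) theta=-7565/4248 (≈-1.7808)
Rounded to 4 decimal places: x = -77.1311

Answer: -77.1311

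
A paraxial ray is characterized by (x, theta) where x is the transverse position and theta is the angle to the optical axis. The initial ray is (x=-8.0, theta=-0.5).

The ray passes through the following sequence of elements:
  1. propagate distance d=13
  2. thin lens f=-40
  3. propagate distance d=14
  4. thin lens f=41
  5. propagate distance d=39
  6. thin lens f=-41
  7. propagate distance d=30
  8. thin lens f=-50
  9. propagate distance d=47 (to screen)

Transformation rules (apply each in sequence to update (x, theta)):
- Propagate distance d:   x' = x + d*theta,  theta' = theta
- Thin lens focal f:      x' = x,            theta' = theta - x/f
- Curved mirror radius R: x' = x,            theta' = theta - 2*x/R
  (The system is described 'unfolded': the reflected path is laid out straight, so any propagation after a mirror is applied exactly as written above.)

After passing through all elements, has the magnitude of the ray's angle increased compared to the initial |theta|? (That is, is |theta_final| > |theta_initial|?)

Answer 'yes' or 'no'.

Answer: yes

Derivation:
Initial: x=-8.0000 theta=-0.5000
After 1 (propagate distance d=13): x=-14.5000 theta=-0.5000
After 2 (thin lens f=-40): x=-14.5000 theta=-0.8625
After 3 (propagate distance d=14): x=-26.5750 theta=-0.8625
After 4 (thin lens f=41): x=-26.5750 theta=-703/3280 (≈-0.2143)
After 5 (propagate distance d=39): x=-114583/3280 (≈-34.9338) theta=-703/3280 (≈-0.2143)
After 6 (thin lens f=-41): x=-114583/3280 (≈-34.9338) theta=-71703/67240 (≈-1.0664)
After 7 (propagate distance d=30): x=-9000083/134480 (≈-66.9251) theta=-71703/67240 (≈-1.0664)
After 8 (thin lens f=-50): x=-9000083/134480 (≈-66.9251) theta=-16170383/6724000 (≈-2.4049)
After 9 (propagate distance d=47 (to screen)): x=-1210012151/6724000 (≈-179.9542) theta=-16170383/6724000 (≈-2.4049)
|theta_initial|=0.5000 |theta_final|=16170383/6724000 (≈2.4049) -> increased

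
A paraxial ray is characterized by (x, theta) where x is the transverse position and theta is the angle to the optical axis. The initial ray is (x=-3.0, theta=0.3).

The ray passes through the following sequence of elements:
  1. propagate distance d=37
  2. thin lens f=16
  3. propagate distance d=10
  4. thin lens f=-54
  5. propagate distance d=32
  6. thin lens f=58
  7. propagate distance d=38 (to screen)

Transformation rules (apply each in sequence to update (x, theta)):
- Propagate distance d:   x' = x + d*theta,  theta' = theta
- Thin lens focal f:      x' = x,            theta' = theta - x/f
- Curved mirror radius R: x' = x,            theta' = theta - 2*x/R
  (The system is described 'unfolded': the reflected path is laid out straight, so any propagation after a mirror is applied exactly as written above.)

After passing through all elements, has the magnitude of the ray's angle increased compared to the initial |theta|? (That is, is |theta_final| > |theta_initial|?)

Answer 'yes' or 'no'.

Initial: x=-3.0000 theta=0.3000
After 1 (propagate distance d=37): x=8.1000 theta=0.3000
After 2 (thin lens f=16): x=8.1000 theta=-33/160 (≈-0.2063)
After 3 (propagate distance d=10): x=6.0375 theta=-33/160 (≈-0.2063)
After 4 (thin lens f=-54): x=6.0375 theta=-17/180 (≈-0.0944)
After 5 (propagate distance d=32): x=2171/720 (≈3.0153) theta=-17/180 (≈-0.0944)
After 6 (thin lens f=58): x=2171/720 (≈3.0153) theta=-1223/8352 (≈-0.1464)
After 7 (propagate distance d=38 (to screen)): x=-2957/1160 (≈-2.5491) theta=-1223/8352 (≈-0.1464)
|theta_initial|=0.3000 |theta_final|=1223/8352 (≈0.1464) -> not increased

Answer: no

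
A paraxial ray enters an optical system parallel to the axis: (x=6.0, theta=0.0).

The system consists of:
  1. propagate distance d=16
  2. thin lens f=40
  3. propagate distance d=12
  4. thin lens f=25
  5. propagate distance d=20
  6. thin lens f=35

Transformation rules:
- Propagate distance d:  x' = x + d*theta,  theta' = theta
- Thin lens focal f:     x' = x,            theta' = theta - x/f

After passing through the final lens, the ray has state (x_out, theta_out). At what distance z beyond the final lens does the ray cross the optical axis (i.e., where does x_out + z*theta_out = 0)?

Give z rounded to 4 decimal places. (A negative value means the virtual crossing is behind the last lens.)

Answer: -8.4281

Derivation:
Initial: x=6.0000 theta=0.0000
After 1 (propagate distance d=16): x=6.0000 theta=0.0000
After 2 (thin lens f=40): x=6.0000 theta=-0.1500
After 3 (propagate distance d=12): x=4.2000 theta=-0.1500
After 4 (thin lens f=25): x=4.2000 theta=-0.3180
After 5 (propagate distance d=20): x=-2.1600 theta=-0.3180
After 6 (thin lens f=35): x=-2.1600 theta=-897/3500 (≈-0.2563)
z_focus = -x_out/theta_out = -(-2.1600)/(-897/3500) = -2520/299 ≈ -8.4281
Rounded to 4 decimal places: z = -8.4281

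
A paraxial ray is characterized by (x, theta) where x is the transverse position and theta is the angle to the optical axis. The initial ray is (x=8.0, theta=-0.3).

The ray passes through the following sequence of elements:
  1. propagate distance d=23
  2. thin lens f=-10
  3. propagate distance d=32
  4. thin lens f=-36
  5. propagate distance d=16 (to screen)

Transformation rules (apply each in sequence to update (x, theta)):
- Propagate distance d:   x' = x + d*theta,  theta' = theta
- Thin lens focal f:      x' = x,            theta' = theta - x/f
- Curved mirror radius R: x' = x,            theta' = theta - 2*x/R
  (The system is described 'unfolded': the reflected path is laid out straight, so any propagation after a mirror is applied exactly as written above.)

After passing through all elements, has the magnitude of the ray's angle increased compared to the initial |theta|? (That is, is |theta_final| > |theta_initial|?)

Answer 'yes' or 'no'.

Answer: yes

Derivation:
Initial: x=8.0000 theta=-0.3000
After 1 (propagate distance d=23): x=1.1000 theta=-0.3000
After 2 (thin lens f=-10): x=1.1000 theta=-0.1900
After 3 (propagate distance d=32): x=-4.9800 theta=-0.1900
After 4 (thin lens f=-36): x=-4.9800 theta=-197/600 (≈-0.3283)
After 5 (propagate distance d=16 (to screen)): x=-307/30 (≈-10.2333) theta=-197/600 (≈-0.3283)
|theta_initial|=0.3000 |theta_final|=197/600 (≈0.3283) -> increased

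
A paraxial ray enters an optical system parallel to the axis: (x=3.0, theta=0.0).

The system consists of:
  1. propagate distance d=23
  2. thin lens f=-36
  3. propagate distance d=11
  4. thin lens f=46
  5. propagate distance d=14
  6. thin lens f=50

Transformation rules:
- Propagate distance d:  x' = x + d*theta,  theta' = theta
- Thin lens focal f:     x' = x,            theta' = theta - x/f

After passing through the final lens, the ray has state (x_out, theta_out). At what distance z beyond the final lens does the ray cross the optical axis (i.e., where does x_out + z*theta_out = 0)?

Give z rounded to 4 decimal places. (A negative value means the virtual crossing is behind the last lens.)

Initial: x=3.0000 theta=0.0000
After 1 (propagate distance d=23): x=3.0000 theta=0.0000
After 2 (thin lens f=-36): x=3.0000 theta=1/12 (≈0.0833)
After 3 (propagate distance d=11): x=47/12 (≈3.9167) theta=1/12 (≈0.0833)
After 4 (thin lens f=46): x=47/12 (≈3.9167) theta=-1/552 (≈-0.0018)
After 5 (propagate distance d=14): x=179/46 (≈3.8913) theta=-1/552 (≈-0.0018)
After 6 (thin lens f=50): x=179/46 (≈3.8913) theta=-1099/13800 (≈-0.0796)
z_focus = -x_out/theta_out = -(179/46)/(-1099/13800) = 53700/1099 ≈ 48.8626
Rounded to 4 decimal places: z = 48.8626

Answer: 48.8626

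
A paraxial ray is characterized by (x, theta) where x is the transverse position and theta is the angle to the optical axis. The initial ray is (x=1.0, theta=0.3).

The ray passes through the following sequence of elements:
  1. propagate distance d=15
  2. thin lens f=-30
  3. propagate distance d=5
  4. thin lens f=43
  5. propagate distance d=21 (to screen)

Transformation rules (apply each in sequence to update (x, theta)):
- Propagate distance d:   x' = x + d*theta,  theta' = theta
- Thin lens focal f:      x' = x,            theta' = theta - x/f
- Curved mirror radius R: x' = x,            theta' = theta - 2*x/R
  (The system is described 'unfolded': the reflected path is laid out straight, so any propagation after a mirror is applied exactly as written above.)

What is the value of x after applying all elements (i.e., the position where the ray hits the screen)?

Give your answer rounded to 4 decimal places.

Initial: x=1.0000 theta=0.3000
After 1 (propagate distance d=15): x=5.5000 theta=0.3000
After 2 (thin lens f=-30): x=5.5000 theta=29/60 (≈0.4833)
After 3 (propagate distance d=5): x=95/12 (≈7.9167) theta=29/60 (≈0.4833)
After 4 (thin lens f=43): x=95/12 (≈7.9167) theta=193/645 (≈0.2992)
After 5 (propagate distance d=21 (to screen)): x=36637/2580 (≈14.2004) theta=193/645 (≈0.2992)
Rounded to 4 decimal places: x = 14.2004

Answer: 14.2004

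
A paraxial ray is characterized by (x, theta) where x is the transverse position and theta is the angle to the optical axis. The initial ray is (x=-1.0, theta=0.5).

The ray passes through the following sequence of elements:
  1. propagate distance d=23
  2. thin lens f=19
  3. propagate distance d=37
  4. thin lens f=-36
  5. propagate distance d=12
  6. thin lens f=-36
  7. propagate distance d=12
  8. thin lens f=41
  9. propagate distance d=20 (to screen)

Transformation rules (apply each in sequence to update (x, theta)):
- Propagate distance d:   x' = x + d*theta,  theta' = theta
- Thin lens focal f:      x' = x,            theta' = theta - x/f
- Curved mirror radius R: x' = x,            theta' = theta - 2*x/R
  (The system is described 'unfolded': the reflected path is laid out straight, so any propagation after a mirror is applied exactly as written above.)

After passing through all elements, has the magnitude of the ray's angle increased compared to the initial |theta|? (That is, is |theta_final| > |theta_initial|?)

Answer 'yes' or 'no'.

Answer: no

Derivation:
Initial: x=-1.0000 theta=0.5000
After 1 (propagate distance d=23): x=10.5000 theta=0.5000
After 2 (thin lens f=19): x=10.5000 theta=-1/19 (≈-0.0526)
After 3 (propagate distance d=37): x=325/38 (≈8.5526) theta=-1/19 (≈-0.0526)
After 4 (thin lens f=-36): x=325/38 (≈8.5526) theta=253/1368 (≈0.1849)
After 5 (propagate distance d=12): x=614/57 (≈10.7719) theta=253/1368 (≈0.1849)
After 6 (thin lens f=-36): x=614/57 (≈10.7719) theta=1987/4104 (≈0.4842)
After 7 (propagate distance d=12): x=5671/342 (≈16.5819) theta=1987/4104 (≈0.4842)
After 8 (thin lens f=41): x=5671/342 (≈16.5819) theta=13415/168264 (≈0.0797)
After 9 (propagate distance d=20 (to screen)): x=382304/21033 (≈18.1764) theta=13415/168264 (≈0.0797)
|theta_initial|=0.5000 |theta_final|=13415/168264 (≈0.0797) -> not increased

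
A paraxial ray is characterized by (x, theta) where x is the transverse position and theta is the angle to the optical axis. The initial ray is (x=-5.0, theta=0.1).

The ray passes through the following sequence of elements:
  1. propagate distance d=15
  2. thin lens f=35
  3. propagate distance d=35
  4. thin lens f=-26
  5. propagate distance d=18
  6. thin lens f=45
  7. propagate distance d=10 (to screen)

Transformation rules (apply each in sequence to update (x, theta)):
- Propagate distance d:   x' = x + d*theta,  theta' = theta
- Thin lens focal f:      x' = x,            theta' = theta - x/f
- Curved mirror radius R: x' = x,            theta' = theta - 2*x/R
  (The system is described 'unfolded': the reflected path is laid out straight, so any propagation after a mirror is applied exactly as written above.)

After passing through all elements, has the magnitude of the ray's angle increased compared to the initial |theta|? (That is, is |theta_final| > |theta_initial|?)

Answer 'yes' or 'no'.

Answer: yes

Derivation:
Initial: x=-5.0000 theta=0.1000
After 1 (propagate distance d=15): x=-3.5000 theta=0.1000
After 2 (thin lens f=35): x=-3.5000 theta=0.2000
After 3 (propagate distance d=35): x=3.5000 theta=0.2000
After 4 (thin lens f=-26): x=3.5000 theta=87/260 (≈0.3346)
After 5 (propagate distance d=18): x=619/65 (≈9.5231) theta=87/260 (≈0.3346)
After 6 (thin lens f=45): x=619/65 (≈9.5231) theta=1439/11700 (≈0.1230)
After 7 (propagate distance d=10 (to screen)): x=12581/1170 (≈10.7530) theta=1439/11700 (≈0.1230)
|theta_initial|=0.1000 |theta_final|=1439/11700 (≈0.1230) -> increased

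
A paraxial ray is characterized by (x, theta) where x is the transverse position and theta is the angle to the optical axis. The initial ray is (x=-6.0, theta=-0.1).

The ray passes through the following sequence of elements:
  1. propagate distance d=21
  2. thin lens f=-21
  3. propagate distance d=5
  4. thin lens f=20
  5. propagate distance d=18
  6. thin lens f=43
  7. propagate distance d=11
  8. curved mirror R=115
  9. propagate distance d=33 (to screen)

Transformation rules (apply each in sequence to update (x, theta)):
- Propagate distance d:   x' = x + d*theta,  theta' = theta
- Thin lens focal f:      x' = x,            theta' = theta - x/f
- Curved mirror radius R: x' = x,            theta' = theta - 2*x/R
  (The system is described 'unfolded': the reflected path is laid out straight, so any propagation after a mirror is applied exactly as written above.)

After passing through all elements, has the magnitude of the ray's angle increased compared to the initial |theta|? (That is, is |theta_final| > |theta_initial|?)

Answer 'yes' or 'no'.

Answer: yes

Derivation:
Initial: x=-6.0000 theta=-0.1000
After 1 (propagate distance d=21): x=-8.1000 theta=-0.1000
After 2 (thin lens f=-21): x=-8.1000 theta=-17/35 (≈-0.4857)
After 3 (propagate distance d=5): x=-737/70 (≈-10.5286) theta=-17/35 (≈-0.4857)
After 4 (thin lens f=20): x=-737/70 (≈-10.5286) theta=57/1400 (≈0.0407)
After 5 (propagate distance d=18): x=-6857/700 (≈-9.7957) theta=57/1400 (≈0.0407)
After 6 (thin lens f=43): x=-6857/700 (≈-9.7957) theta=3233/12040 (≈0.2685)
After 7 (propagate distance d=11): x=-58841/8600 (≈-6.8420) theta=3233/12040 (≈0.2685)
After 8 (curved mirror R=115): x=-58841/8600 (≈-6.8420) theta=2682749/6923000 (≈0.3875)
After 9 (propagate distance d=33 (to screen)): x=5145464/865375 (≈5.9459) theta=2682749/6923000 (≈0.3875)
|theta_initial|=0.1000 |theta_final|=2682749/6923000 (≈0.3875) -> increased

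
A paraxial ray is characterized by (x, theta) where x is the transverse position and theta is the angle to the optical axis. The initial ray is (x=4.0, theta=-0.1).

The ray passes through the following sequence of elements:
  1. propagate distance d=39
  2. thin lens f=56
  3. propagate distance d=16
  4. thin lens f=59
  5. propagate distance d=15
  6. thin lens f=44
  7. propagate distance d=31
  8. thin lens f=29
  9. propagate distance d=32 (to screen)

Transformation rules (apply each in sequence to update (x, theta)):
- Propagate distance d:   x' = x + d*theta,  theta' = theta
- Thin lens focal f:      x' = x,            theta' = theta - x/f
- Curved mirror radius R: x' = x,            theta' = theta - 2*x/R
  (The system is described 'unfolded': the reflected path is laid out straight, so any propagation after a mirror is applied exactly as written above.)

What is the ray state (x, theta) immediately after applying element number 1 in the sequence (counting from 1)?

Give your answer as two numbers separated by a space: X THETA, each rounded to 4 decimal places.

Initial: x=4.0000 theta=-0.1000
After 1 (propagate distance d=39): x=0.1000 theta=-0.1000
Rounded to 4 decimal places: x = 0.1000, theta = -0.1000

Answer: 0.1000 -0.1000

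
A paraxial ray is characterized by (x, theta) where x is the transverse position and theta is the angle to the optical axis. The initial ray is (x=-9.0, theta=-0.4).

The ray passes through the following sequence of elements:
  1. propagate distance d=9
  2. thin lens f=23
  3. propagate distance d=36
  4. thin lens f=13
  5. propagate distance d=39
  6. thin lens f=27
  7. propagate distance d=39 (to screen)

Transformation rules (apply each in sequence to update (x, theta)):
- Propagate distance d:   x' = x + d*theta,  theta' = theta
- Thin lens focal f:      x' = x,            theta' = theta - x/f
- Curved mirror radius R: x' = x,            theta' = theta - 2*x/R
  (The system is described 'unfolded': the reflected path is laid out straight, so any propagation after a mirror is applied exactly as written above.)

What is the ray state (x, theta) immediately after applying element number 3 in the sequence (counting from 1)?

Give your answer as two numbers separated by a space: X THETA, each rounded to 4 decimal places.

Initial: x=-9.0000 theta=-0.4000
After 1 (propagate distance d=9): x=-12.6000 theta=-0.4000
After 2 (thin lens f=23): x=-12.6000 theta=17/115 (≈0.1478)
After 3 (propagate distance d=36): x=-837/115 (≈-7.2783) theta=17/115 (≈0.1478)
Rounded to 4 decimal places: x = -7.2783, theta = 0.1478

Answer: -7.2783 0.1478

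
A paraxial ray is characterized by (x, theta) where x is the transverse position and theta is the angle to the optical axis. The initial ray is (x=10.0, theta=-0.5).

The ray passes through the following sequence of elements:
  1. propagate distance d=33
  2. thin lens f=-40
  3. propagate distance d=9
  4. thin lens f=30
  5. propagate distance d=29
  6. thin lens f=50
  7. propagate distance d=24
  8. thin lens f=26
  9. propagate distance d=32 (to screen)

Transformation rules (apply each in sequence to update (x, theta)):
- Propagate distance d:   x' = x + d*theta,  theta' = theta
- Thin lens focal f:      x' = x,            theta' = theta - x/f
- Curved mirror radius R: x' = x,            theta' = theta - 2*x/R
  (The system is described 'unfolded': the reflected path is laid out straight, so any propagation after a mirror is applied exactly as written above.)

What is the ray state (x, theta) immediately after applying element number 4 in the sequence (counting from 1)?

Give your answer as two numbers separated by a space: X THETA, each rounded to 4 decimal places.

Initial: x=10.0000 theta=-0.5000
After 1 (propagate distance d=33): x=-6.5000 theta=-0.5000
After 2 (thin lens f=-40): x=-6.5000 theta=-0.6625
After 3 (propagate distance d=9): x=-12.4625 theta=-0.6625
After 4 (thin lens f=30): x=-12.4625 theta=-593/2400 (≈-0.2471)
Rounded to 4 decimal places: x = -12.4625, theta = -0.2471

Answer: -12.4625 -0.2471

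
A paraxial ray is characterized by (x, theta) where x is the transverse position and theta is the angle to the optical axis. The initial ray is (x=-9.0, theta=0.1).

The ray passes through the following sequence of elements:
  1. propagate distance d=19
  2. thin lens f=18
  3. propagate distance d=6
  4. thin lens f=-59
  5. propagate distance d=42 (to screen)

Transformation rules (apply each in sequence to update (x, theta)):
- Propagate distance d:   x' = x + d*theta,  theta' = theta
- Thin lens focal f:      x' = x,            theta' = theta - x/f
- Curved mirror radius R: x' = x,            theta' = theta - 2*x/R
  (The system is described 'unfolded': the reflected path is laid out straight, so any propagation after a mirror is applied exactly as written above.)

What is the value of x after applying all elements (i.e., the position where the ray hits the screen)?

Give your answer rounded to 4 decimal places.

Initial: x=-9.0000 theta=0.1000
After 1 (propagate distance d=19): x=-7.1000 theta=0.1000
After 2 (thin lens f=18): x=-7.1000 theta=89/180 (≈0.4944)
After 3 (propagate distance d=6): x=-62/15 (≈-4.1333) theta=89/180 (≈0.4944)
After 4 (thin lens f=-59): x=-62/15 (≈-4.1333) theta=4507/10620 (≈0.4244)
After 5 (propagate distance d=42 (to screen)): x=24233/1770 (≈13.6910) theta=4507/10620 (≈0.4244)
Rounded to 4 decimal places: x = 13.6910

Answer: 13.6910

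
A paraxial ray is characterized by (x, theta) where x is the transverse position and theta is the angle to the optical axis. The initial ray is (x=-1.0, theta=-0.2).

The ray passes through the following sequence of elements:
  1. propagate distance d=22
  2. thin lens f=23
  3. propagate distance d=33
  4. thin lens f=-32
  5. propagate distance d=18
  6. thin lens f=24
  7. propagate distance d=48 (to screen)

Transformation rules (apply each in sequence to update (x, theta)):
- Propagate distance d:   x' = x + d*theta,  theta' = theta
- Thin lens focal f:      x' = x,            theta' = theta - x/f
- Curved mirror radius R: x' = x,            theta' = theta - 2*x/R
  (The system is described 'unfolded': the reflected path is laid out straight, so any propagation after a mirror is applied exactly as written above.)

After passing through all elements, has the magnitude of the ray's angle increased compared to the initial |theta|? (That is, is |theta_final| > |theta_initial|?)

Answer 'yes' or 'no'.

Answer: no

Derivation:
Initial: x=-1.0000 theta=-0.2000
After 1 (propagate distance d=22): x=-5.4000 theta=-0.2000
After 2 (thin lens f=23): x=-5.4000 theta=4/115 (≈0.0348)
After 3 (propagate distance d=33): x=-489/115 (≈-4.2522) theta=4/115 (≈0.0348)
After 4 (thin lens f=-32): x=-489/115 (≈-4.2522) theta=-361/3680 (≈-0.0981)
After 5 (propagate distance d=18): x=-11073/1840 (≈-6.0179) theta=-361/3680 (≈-0.0981)
After 6 (thin lens f=24): x=-11073/1840 (≈-6.0179) theta=2247/14720 (≈0.1526)
After 7 (propagate distance d=48 (to screen)): x=2409/1840 (≈1.3092) theta=2247/14720 (≈0.1526)
|theta_initial|=0.2000 |theta_final|=2247/14720 (≈0.1526) -> not increased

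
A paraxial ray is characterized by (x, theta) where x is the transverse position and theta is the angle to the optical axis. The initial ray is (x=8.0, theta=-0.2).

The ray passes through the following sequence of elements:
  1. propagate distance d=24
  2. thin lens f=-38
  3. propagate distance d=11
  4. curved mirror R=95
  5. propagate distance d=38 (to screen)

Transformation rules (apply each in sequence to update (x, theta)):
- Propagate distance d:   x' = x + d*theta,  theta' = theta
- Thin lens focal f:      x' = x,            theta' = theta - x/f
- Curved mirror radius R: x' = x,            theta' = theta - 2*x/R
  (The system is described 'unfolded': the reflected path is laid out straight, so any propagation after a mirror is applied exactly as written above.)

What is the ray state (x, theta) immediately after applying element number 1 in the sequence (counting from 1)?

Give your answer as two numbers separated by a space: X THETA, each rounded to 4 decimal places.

Initial: x=8.0000 theta=-0.2000
After 1 (propagate distance d=24): x=3.2000 theta=-0.2000
Rounded to 4 decimal places: x = 3.2000, theta = -0.2000

Answer: 3.2000 -0.2000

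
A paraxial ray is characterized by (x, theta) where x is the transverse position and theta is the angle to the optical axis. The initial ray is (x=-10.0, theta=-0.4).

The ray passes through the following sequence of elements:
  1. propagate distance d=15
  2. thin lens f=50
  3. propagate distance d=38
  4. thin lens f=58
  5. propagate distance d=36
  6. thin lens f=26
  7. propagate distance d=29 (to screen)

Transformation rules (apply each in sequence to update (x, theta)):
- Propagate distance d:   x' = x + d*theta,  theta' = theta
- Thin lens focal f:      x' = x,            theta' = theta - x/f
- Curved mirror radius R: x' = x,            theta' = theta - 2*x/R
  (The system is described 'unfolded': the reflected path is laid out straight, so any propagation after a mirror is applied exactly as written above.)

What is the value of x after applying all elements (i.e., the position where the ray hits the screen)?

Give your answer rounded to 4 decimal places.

Initial: x=-10.0000 theta=-0.4000
After 1 (propagate distance d=15): x=-16.0000 theta=-0.4000
After 2 (thin lens f=50): x=-16.0000 theta=-0.0800
After 3 (propagate distance d=38): x=-19.0400 theta=-0.0800
After 4 (thin lens f=58): x=-19.0400 theta=36/145 (≈0.2483)
After 5 (propagate distance d=36): x=-7324/725 (≈-10.1021) theta=36/145 (≈0.2483)
After 6 (thin lens f=26): x=-7324/725 (≈-10.1021) theta=6002/9425 (≈0.6368)
After 7 (propagate distance d=29 (to screen)): x=78846/9425 (≈8.3656) theta=6002/9425 (≈0.6368)
Rounded to 4 decimal places: x = 8.3656

Answer: 8.3656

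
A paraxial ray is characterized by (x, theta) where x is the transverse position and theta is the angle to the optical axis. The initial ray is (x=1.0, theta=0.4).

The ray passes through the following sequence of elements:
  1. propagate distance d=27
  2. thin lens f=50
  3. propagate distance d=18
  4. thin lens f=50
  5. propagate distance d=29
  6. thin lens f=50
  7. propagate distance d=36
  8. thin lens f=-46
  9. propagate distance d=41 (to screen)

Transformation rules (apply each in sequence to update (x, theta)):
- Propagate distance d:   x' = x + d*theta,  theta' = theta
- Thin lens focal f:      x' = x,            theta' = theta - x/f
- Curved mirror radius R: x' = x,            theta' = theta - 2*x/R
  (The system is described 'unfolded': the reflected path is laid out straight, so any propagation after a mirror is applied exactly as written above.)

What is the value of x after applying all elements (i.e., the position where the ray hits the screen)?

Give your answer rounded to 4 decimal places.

Answer: -17.4756

Derivation:
Initial: x=1.0000 theta=0.4000
After 1 (propagate distance d=27): x=11.8000 theta=0.4000
After 2 (thin lens f=50): x=11.8000 theta=0.1640
After 3 (propagate distance d=18): x=14.7520 theta=0.1640
After 4 (thin lens f=50): x=14.7520 theta=-819/6250 (≈-0.1310)
After 5 (propagate distance d=29): x=68449/6250 (≈10.9518) theta=-819/6250 (≈-0.1310)
After 6 (thin lens f=50): x=68449/6250 (≈10.9518) theta=-109399/312500 (≈-0.3501)
After 7 (propagate distance d=36): x=-257957/156250 (≈-1.6509) theta=-109399/312500 (≈-0.3501)
After 8 (thin lens f=-46): x=-257957/156250 (≈-1.6509) theta=-1387067/3593750 (≈-0.3860)
After 9 (propagate distance d=41 (to screen)): x=-31401379/1796875 (≈-17.4756) theta=-1387067/3593750 (≈-0.3860)
Rounded to 4 decimal places: x = -17.4756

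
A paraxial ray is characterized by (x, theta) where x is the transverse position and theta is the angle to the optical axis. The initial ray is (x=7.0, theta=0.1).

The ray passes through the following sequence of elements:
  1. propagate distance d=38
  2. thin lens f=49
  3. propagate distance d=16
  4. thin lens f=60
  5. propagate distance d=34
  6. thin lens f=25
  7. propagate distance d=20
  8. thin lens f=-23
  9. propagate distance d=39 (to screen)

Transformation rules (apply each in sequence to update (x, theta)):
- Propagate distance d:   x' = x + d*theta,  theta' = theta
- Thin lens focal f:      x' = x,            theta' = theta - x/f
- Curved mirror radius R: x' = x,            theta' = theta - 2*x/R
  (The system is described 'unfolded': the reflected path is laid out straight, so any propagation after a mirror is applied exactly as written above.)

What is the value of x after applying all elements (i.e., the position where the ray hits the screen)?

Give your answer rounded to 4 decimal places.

Answer: -24.6746

Derivation:
Initial: x=7.0000 theta=0.1000
After 1 (propagate distance d=38): x=10.8000 theta=0.1000
After 2 (thin lens f=49): x=10.8000 theta=-59/490 (≈-0.1204)
After 3 (propagate distance d=16): x=2174/245 (≈8.8735) theta=-59/490 (≈-0.1204)
After 4 (thin lens f=60): x=2174/245 (≈8.8735) theta=-986/3675 (≈-0.2683)
After 5 (propagate distance d=34): x=-914/3675 (≈-0.2487) theta=-986/3675 (≈-0.2683)
After 6 (thin lens f=25): x=-914/3675 (≈-0.2487) theta=-7912/30625 (≈-0.2584)
After 7 (propagate distance d=20): x=-99514/18375 (≈-5.4157) theta=-7912/30625 (≈-0.2584)
After 8 (thin lens f=-23): x=-99514/18375 (≈-5.4157) theta=-1043498/2113125 (≈-0.4938)
After 9 (propagate distance d=39 (to screen)): x=-52140532/2113125 (≈-24.6746) theta=-1043498/2113125 (≈-0.4938)
Rounded to 4 decimal places: x = -24.6746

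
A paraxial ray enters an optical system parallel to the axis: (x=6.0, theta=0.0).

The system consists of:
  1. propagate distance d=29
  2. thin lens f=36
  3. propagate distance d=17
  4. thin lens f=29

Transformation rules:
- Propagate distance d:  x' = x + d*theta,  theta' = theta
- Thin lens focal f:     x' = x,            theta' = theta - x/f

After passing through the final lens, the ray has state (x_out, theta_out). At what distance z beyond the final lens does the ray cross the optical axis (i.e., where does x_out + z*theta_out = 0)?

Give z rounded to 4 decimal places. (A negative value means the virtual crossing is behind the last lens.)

Answer: 11.4792

Derivation:
Initial: x=6.0000 theta=0.0000
After 1 (propagate distance d=29): x=6.0000 theta=0.0000
After 2 (thin lens f=36): x=6.0000 theta=-1/6 (≈-0.1667)
After 3 (propagate distance d=17): x=19/6 (≈3.1667) theta=-1/6 (≈-0.1667)
After 4 (thin lens f=29): x=19/6 (≈3.1667) theta=-8/29 (≈-0.2759)
z_focus = -x_out/theta_out = -(19/6)/(-8/29) = 551/48 ≈ 11.4792
Rounded to 4 decimal places: z = 11.4792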